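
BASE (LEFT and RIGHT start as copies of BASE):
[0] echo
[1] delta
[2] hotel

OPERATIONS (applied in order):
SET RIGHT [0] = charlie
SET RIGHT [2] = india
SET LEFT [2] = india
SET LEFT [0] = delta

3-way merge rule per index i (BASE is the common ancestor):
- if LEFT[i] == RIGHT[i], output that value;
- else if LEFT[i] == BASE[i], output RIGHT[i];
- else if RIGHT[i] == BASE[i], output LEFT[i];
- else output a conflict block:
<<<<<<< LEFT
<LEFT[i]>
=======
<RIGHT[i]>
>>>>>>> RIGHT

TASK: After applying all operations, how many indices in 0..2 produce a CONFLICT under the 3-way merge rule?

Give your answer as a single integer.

Answer: 1

Derivation:
Final LEFT:  [delta, delta, india]
Final RIGHT: [charlie, delta, india]
i=0: BASE=echo L=delta R=charlie all differ -> CONFLICT
i=1: L=delta R=delta -> agree -> delta
i=2: L=india R=india -> agree -> india
Conflict count: 1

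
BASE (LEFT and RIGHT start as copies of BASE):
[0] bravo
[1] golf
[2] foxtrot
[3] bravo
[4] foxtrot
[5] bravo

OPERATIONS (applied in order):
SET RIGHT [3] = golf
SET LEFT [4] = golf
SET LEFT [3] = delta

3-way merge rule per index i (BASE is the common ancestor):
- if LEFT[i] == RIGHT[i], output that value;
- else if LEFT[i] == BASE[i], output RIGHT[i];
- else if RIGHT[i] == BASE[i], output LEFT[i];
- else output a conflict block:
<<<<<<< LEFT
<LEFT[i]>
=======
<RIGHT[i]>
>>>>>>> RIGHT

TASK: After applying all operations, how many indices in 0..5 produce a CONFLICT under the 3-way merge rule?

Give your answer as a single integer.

Answer: 1

Derivation:
Final LEFT:  [bravo, golf, foxtrot, delta, golf, bravo]
Final RIGHT: [bravo, golf, foxtrot, golf, foxtrot, bravo]
i=0: L=bravo R=bravo -> agree -> bravo
i=1: L=golf R=golf -> agree -> golf
i=2: L=foxtrot R=foxtrot -> agree -> foxtrot
i=3: BASE=bravo L=delta R=golf all differ -> CONFLICT
i=4: L=golf, R=foxtrot=BASE -> take LEFT -> golf
i=5: L=bravo R=bravo -> agree -> bravo
Conflict count: 1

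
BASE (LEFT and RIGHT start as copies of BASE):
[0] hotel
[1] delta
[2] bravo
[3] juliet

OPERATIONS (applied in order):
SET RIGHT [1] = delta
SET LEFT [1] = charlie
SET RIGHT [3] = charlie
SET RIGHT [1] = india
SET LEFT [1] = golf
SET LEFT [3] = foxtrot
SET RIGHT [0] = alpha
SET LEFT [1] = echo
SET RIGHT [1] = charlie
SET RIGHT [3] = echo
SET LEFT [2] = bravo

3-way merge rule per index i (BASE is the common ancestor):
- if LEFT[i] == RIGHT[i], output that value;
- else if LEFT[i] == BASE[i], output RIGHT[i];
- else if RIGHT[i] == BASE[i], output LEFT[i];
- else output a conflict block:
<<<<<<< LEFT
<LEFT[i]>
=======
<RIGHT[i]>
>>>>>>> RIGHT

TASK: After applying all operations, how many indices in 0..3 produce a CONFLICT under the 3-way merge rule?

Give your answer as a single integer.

Final LEFT:  [hotel, echo, bravo, foxtrot]
Final RIGHT: [alpha, charlie, bravo, echo]
i=0: L=hotel=BASE, R=alpha -> take RIGHT -> alpha
i=1: BASE=delta L=echo R=charlie all differ -> CONFLICT
i=2: L=bravo R=bravo -> agree -> bravo
i=3: BASE=juliet L=foxtrot R=echo all differ -> CONFLICT
Conflict count: 2

Answer: 2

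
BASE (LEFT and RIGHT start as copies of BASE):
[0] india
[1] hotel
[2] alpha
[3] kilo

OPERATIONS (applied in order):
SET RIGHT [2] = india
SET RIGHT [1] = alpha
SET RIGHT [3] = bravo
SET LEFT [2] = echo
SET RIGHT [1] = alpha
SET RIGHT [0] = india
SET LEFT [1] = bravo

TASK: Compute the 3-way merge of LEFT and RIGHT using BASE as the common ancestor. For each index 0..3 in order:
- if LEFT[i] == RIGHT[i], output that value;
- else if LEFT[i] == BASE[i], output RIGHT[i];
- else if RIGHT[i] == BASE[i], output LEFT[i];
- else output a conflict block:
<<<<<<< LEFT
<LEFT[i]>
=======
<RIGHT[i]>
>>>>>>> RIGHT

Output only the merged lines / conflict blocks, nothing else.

Answer: india
<<<<<<< LEFT
bravo
=======
alpha
>>>>>>> RIGHT
<<<<<<< LEFT
echo
=======
india
>>>>>>> RIGHT
bravo

Derivation:
Final LEFT:  [india, bravo, echo, kilo]
Final RIGHT: [india, alpha, india, bravo]
i=0: L=india R=india -> agree -> india
i=1: BASE=hotel L=bravo R=alpha all differ -> CONFLICT
i=2: BASE=alpha L=echo R=india all differ -> CONFLICT
i=3: L=kilo=BASE, R=bravo -> take RIGHT -> bravo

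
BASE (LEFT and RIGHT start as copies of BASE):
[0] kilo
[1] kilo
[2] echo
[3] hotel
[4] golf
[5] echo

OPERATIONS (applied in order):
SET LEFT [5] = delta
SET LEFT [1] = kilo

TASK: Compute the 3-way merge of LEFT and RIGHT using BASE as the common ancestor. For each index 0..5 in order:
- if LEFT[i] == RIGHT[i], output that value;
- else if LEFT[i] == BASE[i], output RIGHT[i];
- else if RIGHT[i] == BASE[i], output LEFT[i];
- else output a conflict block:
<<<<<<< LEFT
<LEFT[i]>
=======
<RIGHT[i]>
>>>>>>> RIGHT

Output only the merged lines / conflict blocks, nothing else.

Final LEFT:  [kilo, kilo, echo, hotel, golf, delta]
Final RIGHT: [kilo, kilo, echo, hotel, golf, echo]
i=0: L=kilo R=kilo -> agree -> kilo
i=1: L=kilo R=kilo -> agree -> kilo
i=2: L=echo R=echo -> agree -> echo
i=3: L=hotel R=hotel -> agree -> hotel
i=4: L=golf R=golf -> agree -> golf
i=5: L=delta, R=echo=BASE -> take LEFT -> delta

Answer: kilo
kilo
echo
hotel
golf
delta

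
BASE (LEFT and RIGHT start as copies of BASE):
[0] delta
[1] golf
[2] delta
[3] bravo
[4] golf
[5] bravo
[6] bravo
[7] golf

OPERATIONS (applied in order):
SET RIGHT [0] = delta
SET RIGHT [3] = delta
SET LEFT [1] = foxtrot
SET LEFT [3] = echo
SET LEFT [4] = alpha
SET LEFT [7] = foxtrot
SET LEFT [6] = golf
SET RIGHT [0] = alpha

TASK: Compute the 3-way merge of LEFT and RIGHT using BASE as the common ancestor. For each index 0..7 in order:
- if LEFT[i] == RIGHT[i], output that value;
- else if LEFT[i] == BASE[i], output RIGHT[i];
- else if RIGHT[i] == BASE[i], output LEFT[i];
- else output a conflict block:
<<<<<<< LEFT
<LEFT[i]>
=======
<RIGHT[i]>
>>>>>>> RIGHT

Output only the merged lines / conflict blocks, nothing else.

Answer: alpha
foxtrot
delta
<<<<<<< LEFT
echo
=======
delta
>>>>>>> RIGHT
alpha
bravo
golf
foxtrot

Derivation:
Final LEFT:  [delta, foxtrot, delta, echo, alpha, bravo, golf, foxtrot]
Final RIGHT: [alpha, golf, delta, delta, golf, bravo, bravo, golf]
i=0: L=delta=BASE, R=alpha -> take RIGHT -> alpha
i=1: L=foxtrot, R=golf=BASE -> take LEFT -> foxtrot
i=2: L=delta R=delta -> agree -> delta
i=3: BASE=bravo L=echo R=delta all differ -> CONFLICT
i=4: L=alpha, R=golf=BASE -> take LEFT -> alpha
i=5: L=bravo R=bravo -> agree -> bravo
i=6: L=golf, R=bravo=BASE -> take LEFT -> golf
i=7: L=foxtrot, R=golf=BASE -> take LEFT -> foxtrot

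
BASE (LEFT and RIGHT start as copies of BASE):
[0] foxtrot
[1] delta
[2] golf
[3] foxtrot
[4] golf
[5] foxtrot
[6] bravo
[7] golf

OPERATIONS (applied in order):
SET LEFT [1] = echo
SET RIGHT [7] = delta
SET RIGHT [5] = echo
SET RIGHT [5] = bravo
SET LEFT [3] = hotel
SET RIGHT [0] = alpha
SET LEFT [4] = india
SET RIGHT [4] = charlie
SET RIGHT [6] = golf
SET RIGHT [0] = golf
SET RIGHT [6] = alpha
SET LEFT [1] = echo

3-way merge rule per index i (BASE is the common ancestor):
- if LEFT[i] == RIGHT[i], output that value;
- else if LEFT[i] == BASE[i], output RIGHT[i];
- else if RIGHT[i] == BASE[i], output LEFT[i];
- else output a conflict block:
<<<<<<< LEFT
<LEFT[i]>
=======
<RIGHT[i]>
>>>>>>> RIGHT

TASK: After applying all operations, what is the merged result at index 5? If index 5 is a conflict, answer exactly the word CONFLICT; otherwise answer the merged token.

Answer: bravo

Derivation:
Final LEFT:  [foxtrot, echo, golf, hotel, india, foxtrot, bravo, golf]
Final RIGHT: [golf, delta, golf, foxtrot, charlie, bravo, alpha, delta]
i=0: L=foxtrot=BASE, R=golf -> take RIGHT -> golf
i=1: L=echo, R=delta=BASE -> take LEFT -> echo
i=2: L=golf R=golf -> agree -> golf
i=3: L=hotel, R=foxtrot=BASE -> take LEFT -> hotel
i=4: BASE=golf L=india R=charlie all differ -> CONFLICT
i=5: L=foxtrot=BASE, R=bravo -> take RIGHT -> bravo
i=6: L=bravo=BASE, R=alpha -> take RIGHT -> alpha
i=7: L=golf=BASE, R=delta -> take RIGHT -> delta
Index 5 -> bravo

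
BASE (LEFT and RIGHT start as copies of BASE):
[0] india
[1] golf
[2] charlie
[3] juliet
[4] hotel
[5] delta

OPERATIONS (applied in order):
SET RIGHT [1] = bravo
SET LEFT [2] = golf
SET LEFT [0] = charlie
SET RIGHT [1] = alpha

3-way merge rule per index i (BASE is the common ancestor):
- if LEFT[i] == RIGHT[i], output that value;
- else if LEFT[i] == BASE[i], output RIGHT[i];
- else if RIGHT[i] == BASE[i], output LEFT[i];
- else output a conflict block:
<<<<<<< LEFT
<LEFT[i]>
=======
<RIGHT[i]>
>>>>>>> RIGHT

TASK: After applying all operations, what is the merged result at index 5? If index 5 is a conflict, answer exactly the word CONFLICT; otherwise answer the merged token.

Final LEFT:  [charlie, golf, golf, juliet, hotel, delta]
Final RIGHT: [india, alpha, charlie, juliet, hotel, delta]
i=0: L=charlie, R=india=BASE -> take LEFT -> charlie
i=1: L=golf=BASE, R=alpha -> take RIGHT -> alpha
i=2: L=golf, R=charlie=BASE -> take LEFT -> golf
i=3: L=juliet R=juliet -> agree -> juliet
i=4: L=hotel R=hotel -> agree -> hotel
i=5: L=delta R=delta -> agree -> delta
Index 5 -> delta

Answer: delta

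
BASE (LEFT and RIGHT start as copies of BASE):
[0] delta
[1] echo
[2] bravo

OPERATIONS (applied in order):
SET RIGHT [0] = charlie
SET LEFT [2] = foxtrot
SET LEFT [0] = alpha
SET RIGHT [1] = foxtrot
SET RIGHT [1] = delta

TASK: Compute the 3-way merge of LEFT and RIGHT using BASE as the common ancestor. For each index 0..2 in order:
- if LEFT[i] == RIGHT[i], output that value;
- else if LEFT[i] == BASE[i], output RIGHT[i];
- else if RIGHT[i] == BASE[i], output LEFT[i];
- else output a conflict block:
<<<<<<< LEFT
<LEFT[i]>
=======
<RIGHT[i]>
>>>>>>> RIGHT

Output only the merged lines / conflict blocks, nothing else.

Final LEFT:  [alpha, echo, foxtrot]
Final RIGHT: [charlie, delta, bravo]
i=0: BASE=delta L=alpha R=charlie all differ -> CONFLICT
i=1: L=echo=BASE, R=delta -> take RIGHT -> delta
i=2: L=foxtrot, R=bravo=BASE -> take LEFT -> foxtrot

Answer: <<<<<<< LEFT
alpha
=======
charlie
>>>>>>> RIGHT
delta
foxtrot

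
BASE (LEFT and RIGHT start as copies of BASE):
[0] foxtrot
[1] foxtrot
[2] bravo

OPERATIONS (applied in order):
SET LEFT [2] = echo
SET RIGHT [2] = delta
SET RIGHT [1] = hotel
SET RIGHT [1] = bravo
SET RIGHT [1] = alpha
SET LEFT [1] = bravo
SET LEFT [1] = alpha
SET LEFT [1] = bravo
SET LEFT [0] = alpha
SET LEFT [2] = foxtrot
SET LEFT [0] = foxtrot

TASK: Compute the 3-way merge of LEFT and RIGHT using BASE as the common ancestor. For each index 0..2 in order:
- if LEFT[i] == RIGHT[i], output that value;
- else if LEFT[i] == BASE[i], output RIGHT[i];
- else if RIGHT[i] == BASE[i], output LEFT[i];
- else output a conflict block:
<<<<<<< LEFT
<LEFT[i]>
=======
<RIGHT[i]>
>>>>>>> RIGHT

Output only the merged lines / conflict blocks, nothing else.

Answer: foxtrot
<<<<<<< LEFT
bravo
=======
alpha
>>>>>>> RIGHT
<<<<<<< LEFT
foxtrot
=======
delta
>>>>>>> RIGHT

Derivation:
Final LEFT:  [foxtrot, bravo, foxtrot]
Final RIGHT: [foxtrot, alpha, delta]
i=0: L=foxtrot R=foxtrot -> agree -> foxtrot
i=1: BASE=foxtrot L=bravo R=alpha all differ -> CONFLICT
i=2: BASE=bravo L=foxtrot R=delta all differ -> CONFLICT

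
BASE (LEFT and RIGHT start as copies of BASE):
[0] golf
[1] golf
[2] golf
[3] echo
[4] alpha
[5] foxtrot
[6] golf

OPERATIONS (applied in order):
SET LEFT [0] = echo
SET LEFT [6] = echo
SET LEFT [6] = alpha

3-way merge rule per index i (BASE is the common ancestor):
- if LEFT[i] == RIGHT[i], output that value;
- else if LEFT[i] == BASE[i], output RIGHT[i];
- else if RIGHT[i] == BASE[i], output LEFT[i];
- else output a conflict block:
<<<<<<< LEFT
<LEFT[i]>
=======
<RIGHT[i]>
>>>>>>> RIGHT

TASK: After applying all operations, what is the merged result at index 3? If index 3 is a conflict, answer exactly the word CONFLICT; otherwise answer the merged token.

Answer: echo

Derivation:
Final LEFT:  [echo, golf, golf, echo, alpha, foxtrot, alpha]
Final RIGHT: [golf, golf, golf, echo, alpha, foxtrot, golf]
i=0: L=echo, R=golf=BASE -> take LEFT -> echo
i=1: L=golf R=golf -> agree -> golf
i=2: L=golf R=golf -> agree -> golf
i=3: L=echo R=echo -> agree -> echo
i=4: L=alpha R=alpha -> agree -> alpha
i=5: L=foxtrot R=foxtrot -> agree -> foxtrot
i=6: L=alpha, R=golf=BASE -> take LEFT -> alpha
Index 3 -> echo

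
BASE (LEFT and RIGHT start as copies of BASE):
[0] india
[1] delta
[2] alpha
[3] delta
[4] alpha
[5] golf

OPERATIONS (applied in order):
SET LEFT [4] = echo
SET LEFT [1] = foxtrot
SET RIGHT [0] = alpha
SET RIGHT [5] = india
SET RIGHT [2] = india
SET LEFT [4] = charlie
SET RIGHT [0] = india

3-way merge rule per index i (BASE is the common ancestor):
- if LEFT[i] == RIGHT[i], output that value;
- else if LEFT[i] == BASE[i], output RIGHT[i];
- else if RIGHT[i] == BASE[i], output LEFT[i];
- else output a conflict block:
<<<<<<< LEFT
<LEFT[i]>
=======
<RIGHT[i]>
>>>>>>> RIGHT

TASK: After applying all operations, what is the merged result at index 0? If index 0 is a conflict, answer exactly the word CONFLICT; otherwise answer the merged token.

Answer: india

Derivation:
Final LEFT:  [india, foxtrot, alpha, delta, charlie, golf]
Final RIGHT: [india, delta, india, delta, alpha, india]
i=0: L=india R=india -> agree -> india
i=1: L=foxtrot, R=delta=BASE -> take LEFT -> foxtrot
i=2: L=alpha=BASE, R=india -> take RIGHT -> india
i=3: L=delta R=delta -> agree -> delta
i=4: L=charlie, R=alpha=BASE -> take LEFT -> charlie
i=5: L=golf=BASE, R=india -> take RIGHT -> india
Index 0 -> india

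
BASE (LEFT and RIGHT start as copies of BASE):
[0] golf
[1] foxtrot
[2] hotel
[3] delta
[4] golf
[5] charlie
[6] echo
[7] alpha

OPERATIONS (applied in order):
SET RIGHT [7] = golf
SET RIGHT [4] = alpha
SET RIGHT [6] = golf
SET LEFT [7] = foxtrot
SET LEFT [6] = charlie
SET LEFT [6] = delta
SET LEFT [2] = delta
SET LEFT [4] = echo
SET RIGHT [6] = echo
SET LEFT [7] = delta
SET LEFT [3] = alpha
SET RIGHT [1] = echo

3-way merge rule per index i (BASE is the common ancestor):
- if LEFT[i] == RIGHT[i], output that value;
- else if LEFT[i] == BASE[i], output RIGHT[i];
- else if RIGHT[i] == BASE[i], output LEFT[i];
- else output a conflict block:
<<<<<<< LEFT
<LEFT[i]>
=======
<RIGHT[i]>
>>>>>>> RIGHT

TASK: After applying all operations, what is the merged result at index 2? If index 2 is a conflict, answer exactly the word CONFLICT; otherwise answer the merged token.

Final LEFT:  [golf, foxtrot, delta, alpha, echo, charlie, delta, delta]
Final RIGHT: [golf, echo, hotel, delta, alpha, charlie, echo, golf]
i=0: L=golf R=golf -> agree -> golf
i=1: L=foxtrot=BASE, R=echo -> take RIGHT -> echo
i=2: L=delta, R=hotel=BASE -> take LEFT -> delta
i=3: L=alpha, R=delta=BASE -> take LEFT -> alpha
i=4: BASE=golf L=echo R=alpha all differ -> CONFLICT
i=5: L=charlie R=charlie -> agree -> charlie
i=6: L=delta, R=echo=BASE -> take LEFT -> delta
i=7: BASE=alpha L=delta R=golf all differ -> CONFLICT
Index 2 -> delta

Answer: delta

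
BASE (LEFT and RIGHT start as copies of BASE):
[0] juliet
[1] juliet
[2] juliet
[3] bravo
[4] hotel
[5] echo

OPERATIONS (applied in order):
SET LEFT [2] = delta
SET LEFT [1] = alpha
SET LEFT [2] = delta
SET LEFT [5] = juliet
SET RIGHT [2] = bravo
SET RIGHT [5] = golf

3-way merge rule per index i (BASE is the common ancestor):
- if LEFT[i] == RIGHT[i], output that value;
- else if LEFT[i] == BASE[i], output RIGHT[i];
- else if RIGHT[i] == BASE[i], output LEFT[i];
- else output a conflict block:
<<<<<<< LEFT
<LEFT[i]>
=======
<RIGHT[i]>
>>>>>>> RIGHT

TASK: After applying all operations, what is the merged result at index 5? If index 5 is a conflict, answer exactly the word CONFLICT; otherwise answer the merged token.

Answer: CONFLICT

Derivation:
Final LEFT:  [juliet, alpha, delta, bravo, hotel, juliet]
Final RIGHT: [juliet, juliet, bravo, bravo, hotel, golf]
i=0: L=juliet R=juliet -> agree -> juliet
i=1: L=alpha, R=juliet=BASE -> take LEFT -> alpha
i=2: BASE=juliet L=delta R=bravo all differ -> CONFLICT
i=3: L=bravo R=bravo -> agree -> bravo
i=4: L=hotel R=hotel -> agree -> hotel
i=5: BASE=echo L=juliet R=golf all differ -> CONFLICT
Index 5 -> CONFLICT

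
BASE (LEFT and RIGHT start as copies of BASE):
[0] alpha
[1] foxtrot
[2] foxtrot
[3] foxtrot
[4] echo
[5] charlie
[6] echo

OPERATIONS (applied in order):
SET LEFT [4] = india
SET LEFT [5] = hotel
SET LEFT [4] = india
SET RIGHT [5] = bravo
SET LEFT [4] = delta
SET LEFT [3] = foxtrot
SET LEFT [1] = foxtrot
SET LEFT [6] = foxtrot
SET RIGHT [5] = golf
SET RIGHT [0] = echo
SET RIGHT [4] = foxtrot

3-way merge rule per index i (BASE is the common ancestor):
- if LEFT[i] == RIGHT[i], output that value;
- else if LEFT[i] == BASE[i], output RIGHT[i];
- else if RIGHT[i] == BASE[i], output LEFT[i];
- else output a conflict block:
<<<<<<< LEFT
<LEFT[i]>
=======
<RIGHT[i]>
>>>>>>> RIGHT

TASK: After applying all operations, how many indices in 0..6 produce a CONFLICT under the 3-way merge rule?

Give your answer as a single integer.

Final LEFT:  [alpha, foxtrot, foxtrot, foxtrot, delta, hotel, foxtrot]
Final RIGHT: [echo, foxtrot, foxtrot, foxtrot, foxtrot, golf, echo]
i=0: L=alpha=BASE, R=echo -> take RIGHT -> echo
i=1: L=foxtrot R=foxtrot -> agree -> foxtrot
i=2: L=foxtrot R=foxtrot -> agree -> foxtrot
i=3: L=foxtrot R=foxtrot -> agree -> foxtrot
i=4: BASE=echo L=delta R=foxtrot all differ -> CONFLICT
i=5: BASE=charlie L=hotel R=golf all differ -> CONFLICT
i=6: L=foxtrot, R=echo=BASE -> take LEFT -> foxtrot
Conflict count: 2

Answer: 2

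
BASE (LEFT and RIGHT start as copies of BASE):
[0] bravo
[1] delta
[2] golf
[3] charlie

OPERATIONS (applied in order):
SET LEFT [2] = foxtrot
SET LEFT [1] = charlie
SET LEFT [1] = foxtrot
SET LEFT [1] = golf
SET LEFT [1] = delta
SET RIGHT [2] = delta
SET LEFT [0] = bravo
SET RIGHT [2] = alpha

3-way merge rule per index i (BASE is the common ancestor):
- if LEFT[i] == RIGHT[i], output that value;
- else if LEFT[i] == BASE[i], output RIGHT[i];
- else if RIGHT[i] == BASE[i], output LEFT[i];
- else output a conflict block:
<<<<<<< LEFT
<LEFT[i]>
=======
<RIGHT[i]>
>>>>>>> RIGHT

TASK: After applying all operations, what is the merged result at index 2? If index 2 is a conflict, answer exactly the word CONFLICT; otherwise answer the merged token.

Final LEFT:  [bravo, delta, foxtrot, charlie]
Final RIGHT: [bravo, delta, alpha, charlie]
i=0: L=bravo R=bravo -> agree -> bravo
i=1: L=delta R=delta -> agree -> delta
i=2: BASE=golf L=foxtrot R=alpha all differ -> CONFLICT
i=3: L=charlie R=charlie -> agree -> charlie
Index 2 -> CONFLICT

Answer: CONFLICT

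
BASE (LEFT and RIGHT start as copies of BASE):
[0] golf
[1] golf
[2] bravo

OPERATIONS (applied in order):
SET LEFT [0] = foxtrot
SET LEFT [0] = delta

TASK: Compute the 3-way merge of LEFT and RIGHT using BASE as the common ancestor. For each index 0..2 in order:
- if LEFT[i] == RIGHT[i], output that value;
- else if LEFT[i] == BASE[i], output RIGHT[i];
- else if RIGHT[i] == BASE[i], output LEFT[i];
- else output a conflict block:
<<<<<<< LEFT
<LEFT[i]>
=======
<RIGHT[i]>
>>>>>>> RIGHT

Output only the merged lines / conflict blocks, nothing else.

Answer: delta
golf
bravo

Derivation:
Final LEFT:  [delta, golf, bravo]
Final RIGHT: [golf, golf, bravo]
i=0: L=delta, R=golf=BASE -> take LEFT -> delta
i=1: L=golf R=golf -> agree -> golf
i=2: L=bravo R=bravo -> agree -> bravo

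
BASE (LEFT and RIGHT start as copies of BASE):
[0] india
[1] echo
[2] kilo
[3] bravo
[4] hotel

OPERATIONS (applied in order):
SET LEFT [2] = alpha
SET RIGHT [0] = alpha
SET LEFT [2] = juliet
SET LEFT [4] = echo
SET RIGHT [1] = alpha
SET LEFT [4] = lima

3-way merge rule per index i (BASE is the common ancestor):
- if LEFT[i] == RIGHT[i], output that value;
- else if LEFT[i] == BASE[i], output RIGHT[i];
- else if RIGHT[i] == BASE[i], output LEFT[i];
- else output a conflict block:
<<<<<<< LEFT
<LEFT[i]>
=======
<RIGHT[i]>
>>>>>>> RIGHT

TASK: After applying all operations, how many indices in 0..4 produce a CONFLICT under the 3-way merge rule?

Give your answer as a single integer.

Answer: 0

Derivation:
Final LEFT:  [india, echo, juliet, bravo, lima]
Final RIGHT: [alpha, alpha, kilo, bravo, hotel]
i=0: L=india=BASE, R=alpha -> take RIGHT -> alpha
i=1: L=echo=BASE, R=alpha -> take RIGHT -> alpha
i=2: L=juliet, R=kilo=BASE -> take LEFT -> juliet
i=3: L=bravo R=bravo -> agree -> bravo
i=4: L=lima, R=hotel=BASE -> take LEFT -> lima
Conflict count: 0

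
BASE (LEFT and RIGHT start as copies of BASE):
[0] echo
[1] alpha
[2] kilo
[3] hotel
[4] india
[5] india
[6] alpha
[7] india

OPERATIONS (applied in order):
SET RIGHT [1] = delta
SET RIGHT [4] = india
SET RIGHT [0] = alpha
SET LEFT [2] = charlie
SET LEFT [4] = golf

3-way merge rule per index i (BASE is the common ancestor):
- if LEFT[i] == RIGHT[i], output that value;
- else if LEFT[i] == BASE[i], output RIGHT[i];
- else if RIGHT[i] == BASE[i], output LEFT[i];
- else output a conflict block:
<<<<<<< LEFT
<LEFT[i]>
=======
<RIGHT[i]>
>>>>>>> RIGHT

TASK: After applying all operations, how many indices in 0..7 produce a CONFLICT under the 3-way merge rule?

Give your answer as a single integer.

Answer: 0

Derivation:
Final LEFT:  [echo, alpha, charlie, hotel, golf, india, alpha, india]
Final RIGHT: [alpha, delta, kilo, hotel, india, india, alpha, india]
i=0: L=echo=BASE, R=alpha -> take RIGHT -> alpha
i=1: L=alpha=BASE, R=delta -> take RIGHT -> delta
i=2: L=charlie, R=kilo=BASE -> take LEFT -> charlie
i=3: L=hotel R=hotel -> agree -> hotel
i=4: L=golf, R=india=BASE -> take LEFT -> golf
i=5: L=india R=india -> agree -> india
i=6: L=alpha R=alpha -> agree -> alpha
i=7: L=india R=india -> agree -> india
Conflict count: 0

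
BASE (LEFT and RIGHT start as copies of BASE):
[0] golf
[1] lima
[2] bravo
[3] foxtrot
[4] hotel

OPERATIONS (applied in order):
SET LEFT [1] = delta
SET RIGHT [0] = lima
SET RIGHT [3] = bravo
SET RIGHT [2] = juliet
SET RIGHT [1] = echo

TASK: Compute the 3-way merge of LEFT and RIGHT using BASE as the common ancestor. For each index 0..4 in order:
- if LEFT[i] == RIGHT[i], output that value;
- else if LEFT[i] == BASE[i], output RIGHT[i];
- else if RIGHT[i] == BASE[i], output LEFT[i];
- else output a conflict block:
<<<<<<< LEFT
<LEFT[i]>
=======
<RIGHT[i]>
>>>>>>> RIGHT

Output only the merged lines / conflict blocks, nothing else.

Answer: lima
<<<<<<< LEFT
delta
=======
echo
>>>>>>> RIGHT
juliet
bravo
hotel

Derivation:
Final LEFT:  [golf, delta, bravo, foxtrot, hotel]
Final RIGHT: [lima, echo, juliet, bravo, hotel]
i=0: L=golf=BASE, R=lima -> take RIGHT -> lima
i=1: BASE=lima L=delta R=echo all differ -> CONFLICT
i=2: L=bravo=BASE, R=juliet -> take RIGHT -> juliet
i=3: L=foxtrot=BASE, R=bravo -> take RIGHT -> bravo
i=4: L=hotel R=hotel -> agree -> hotel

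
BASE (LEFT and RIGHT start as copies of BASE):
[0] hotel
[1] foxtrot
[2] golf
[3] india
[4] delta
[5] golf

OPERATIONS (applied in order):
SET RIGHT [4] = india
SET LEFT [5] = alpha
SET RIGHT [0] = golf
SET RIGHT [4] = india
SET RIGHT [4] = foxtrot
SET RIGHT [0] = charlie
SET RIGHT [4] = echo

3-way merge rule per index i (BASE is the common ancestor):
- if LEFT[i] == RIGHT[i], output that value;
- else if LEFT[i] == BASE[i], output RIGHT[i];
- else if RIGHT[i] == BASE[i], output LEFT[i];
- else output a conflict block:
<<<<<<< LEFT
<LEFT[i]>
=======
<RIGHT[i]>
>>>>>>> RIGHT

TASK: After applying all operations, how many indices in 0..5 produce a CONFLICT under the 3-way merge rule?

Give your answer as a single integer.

Final LEFT:  [hotel, foxtrot, golf, india, delta, alpha]
Final RIGHT: [charlie, foxtrot, golf, india, echo, golf]
i=0: L=hotel=BASE, R=charlie -> take RIGHT -> charlie
i=1: L=foxtrot R=foxtrot -> agree -> foxtrot
i=2: L=golf R=golf -> agree -> golf
i=3: L=india R=india -> agree -> india
i=4: L=delta=BASE, R=echo -> take RIGHT -> echo
i=5: L=alpha, R=golf=BASE -> take LEFT -> alpha
Conflict count: 0

Answer: 0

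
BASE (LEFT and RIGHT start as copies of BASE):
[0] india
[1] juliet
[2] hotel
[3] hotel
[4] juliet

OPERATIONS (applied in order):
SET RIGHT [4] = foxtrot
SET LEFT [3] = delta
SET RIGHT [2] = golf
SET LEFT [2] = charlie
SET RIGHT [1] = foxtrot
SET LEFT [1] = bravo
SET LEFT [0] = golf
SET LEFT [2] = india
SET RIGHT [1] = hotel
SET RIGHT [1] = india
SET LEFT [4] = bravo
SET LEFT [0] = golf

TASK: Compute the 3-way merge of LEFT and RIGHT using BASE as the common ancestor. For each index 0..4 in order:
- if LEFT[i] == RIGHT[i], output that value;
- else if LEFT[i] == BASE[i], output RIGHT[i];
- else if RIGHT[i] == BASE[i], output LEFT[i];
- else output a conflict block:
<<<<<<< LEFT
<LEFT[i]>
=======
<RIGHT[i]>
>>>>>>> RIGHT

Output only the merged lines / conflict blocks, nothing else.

Final LEFT:  [golf, bravo, india, delta, bravo]
Final RIGHT: [india, india, golf, hotel, foxtrot]
i=0: L=golf, R=india=BASE -> take LEFT -> golf
i=1: BASE=juliet L=bravo R=india all differ -> CONFLICT
i=2: BASE=hotel L=india R=golf all differ -> CONFLICT
i=3: L=delta, R=hotel=BASE -> take LEFT -> delta
i=4: BASE=juliet L=bravo R=foxtrot all differ -> CONFLICT

Answer: golf
<<<<<<< LEFT
bravo
=======
india
>>>>>>> RIGHT
<<<<<<< LEFT
india
=======
golf
>>>>>>> RIGHT
delta
<<<<<<< LEFT
bravo
=======
foxtrot
>>>>>>> RIGHT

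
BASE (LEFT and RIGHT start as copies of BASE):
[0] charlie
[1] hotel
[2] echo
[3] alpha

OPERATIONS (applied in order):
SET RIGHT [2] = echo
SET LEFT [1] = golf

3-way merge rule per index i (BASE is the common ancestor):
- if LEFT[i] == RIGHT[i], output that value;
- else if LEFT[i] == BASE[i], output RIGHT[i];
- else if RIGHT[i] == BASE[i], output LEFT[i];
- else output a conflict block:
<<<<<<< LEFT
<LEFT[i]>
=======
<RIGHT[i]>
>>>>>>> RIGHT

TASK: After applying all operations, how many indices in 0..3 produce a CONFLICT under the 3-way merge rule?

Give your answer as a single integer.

Answer: 0

Derivation:
Final LEFT:  [charlie, golf, echo, alpha]
Final RIGHT: [charlie, hotel, echo, alpha]
i=0: L=charlie R=charlie -> agree -> charlie
i=1: L=golf, R=hotel=BASE -> take LEFT -> golf
i=2: L=echo R=echo -> agree -> echo
i=3: L=alpha R=alpha -> agree -> alpha
Conflict count: 0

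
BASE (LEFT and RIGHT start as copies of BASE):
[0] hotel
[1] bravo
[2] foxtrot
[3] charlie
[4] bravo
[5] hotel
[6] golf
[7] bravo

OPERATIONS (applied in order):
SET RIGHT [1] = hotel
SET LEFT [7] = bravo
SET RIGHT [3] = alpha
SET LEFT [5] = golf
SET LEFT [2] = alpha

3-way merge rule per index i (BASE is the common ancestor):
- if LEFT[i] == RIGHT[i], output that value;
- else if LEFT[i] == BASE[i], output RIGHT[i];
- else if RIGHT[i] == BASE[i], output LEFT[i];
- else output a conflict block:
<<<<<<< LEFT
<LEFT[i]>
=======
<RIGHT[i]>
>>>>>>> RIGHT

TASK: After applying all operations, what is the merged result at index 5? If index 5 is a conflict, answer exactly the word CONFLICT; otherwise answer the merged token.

Answer: golf

Derivation:
Final LEFT:  [hotel, bravo, alpha, charlie, bravo, golf, golf, bravo]
Final RIGHT: [hotel, hotel, foxtrot, alpha, bravo, hotel, golf, bravo]
i=0: L=hotel R=hotel -> agree -> hotel
i=1: L=bravo=BASE, R=hotel -> take RIGHT -> hotel
i=2: L=alpha, R=foxtrot=BASE -> take LEFT -> alpha
i=3: L=charlie=BASE, R=alpha -> take RIGHT -> alpha
i=4: L=bravo R=bravo -> agree -> bravo
i=5: L=golf, R=hotel=BASE -> take LEFT -> golf
i=6: L=golf R=golf -> agree -> golf
i=7: L=bravo R=bravo -> agree -> bravo
Index 5 -> golf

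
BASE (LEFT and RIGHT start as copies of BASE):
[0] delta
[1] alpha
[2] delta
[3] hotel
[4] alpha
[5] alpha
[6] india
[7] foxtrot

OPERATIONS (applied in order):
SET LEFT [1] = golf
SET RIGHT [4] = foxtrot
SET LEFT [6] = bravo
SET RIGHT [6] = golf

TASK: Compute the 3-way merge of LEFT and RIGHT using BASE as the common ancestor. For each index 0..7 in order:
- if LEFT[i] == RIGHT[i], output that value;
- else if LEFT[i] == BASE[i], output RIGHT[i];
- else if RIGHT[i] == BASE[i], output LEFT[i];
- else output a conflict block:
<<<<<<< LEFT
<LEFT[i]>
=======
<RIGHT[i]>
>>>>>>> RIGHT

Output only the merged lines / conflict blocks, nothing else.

Final LEFT:  [delta, golf, delta, hotel, alpha, alpha, bravo, foxtrot]
Final RIGHT: [delta, alpha, delta, hotel, foxtrot, alpha, golf, foxtrot]
i=0: L=delta R=delta -> agree -> delta
i=1: L=golf, R=alpha=BASE -> take LEFT -> golf
i=2: L=delta R=delta -> agree -> delta
i=3: L=hotel R=hotel -> agree -> hotel
i=4: L=alpha=BASE, R=foxtrot -> take RIGHT -> foxtrot
i=5: L=alpha R=alpha -> agree -> alpha
i=6: BASE=india L=bravo R=golf all differ -> CONFLICT
i=7: L=foxtrot R=foxtrot -> agree -> foxtrot

Answer: delta
golf
delta
hotel
foxtrot
alpha
<<<<<<< LEFT
bravo
=======
golf
>>>>>>> RIGHT
foxtrot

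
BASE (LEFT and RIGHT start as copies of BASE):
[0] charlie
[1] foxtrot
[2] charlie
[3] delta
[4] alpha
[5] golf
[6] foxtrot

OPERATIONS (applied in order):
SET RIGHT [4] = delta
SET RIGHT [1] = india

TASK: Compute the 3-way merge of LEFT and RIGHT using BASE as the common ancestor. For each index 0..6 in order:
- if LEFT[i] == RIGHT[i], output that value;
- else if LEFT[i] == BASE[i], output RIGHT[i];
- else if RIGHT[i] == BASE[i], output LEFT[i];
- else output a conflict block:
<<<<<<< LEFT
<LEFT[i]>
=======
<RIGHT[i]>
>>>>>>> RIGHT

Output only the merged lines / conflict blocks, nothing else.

Final LEFT:  [charlie, foxtrot, charlie, delta, alpha, golf, foxtrot]
Final RIGHT: [charlie, india, charlie, delta, delta, golf, foxtrot]
i=0: L=charlie R=charlie -> agree -> charlie
i=1: L=foxtrot=BASE, R=india -> take RIGHT -> india
i=2: L=charlie R=charlie -> agree -> charlie
i=3: L=delta R=delta -> agree -> delta
i=4: L=alpha=BASE, R=delta -> take RIGHT -> delta
i=5: L=golf R=golf -> agree -> golf
i=6: L=foxtrot R=foxtrot -> agree -> foxtrot

Answer: charlie
india
charlie
delta
delta
golf
foxtrot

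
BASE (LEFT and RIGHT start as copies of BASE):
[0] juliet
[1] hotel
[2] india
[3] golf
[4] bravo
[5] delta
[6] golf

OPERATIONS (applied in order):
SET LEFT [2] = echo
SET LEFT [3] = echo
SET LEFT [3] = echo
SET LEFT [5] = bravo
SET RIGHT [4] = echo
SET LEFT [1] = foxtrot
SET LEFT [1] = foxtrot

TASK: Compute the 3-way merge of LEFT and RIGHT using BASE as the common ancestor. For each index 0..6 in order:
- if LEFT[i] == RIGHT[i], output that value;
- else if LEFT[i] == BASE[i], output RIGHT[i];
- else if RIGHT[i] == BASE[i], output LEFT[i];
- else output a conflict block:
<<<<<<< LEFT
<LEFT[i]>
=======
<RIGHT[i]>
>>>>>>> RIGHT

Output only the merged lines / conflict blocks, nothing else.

Final LEFT:  [juliet, foxtrot, echo, echo, bravo, bravo, golf]
Final RIGHT: [juliet, hotel, india, golf, echo, delta, golf]
i=0: L=juliet R=juliet -> agree -> juliet
i=1: L=foxtrot, R=hotel=BASE -> take LEFT -> foxtrot
i=2: L=echo, R=india=BASE -> take LEFT -> echo
i=3: L=echo, R=golf=BASE -> take LEFT -> echo
i=4: L=bravo=BASE, R=echo -> take RIGHT -> echo
i=5: L=bravo, R=delta=BASE -> take LEFT -> bravo
i=6: L=golf R=golf -> agree -> golf

Answer: juliet
foxtrot
echo
echo
echo
bravo
golf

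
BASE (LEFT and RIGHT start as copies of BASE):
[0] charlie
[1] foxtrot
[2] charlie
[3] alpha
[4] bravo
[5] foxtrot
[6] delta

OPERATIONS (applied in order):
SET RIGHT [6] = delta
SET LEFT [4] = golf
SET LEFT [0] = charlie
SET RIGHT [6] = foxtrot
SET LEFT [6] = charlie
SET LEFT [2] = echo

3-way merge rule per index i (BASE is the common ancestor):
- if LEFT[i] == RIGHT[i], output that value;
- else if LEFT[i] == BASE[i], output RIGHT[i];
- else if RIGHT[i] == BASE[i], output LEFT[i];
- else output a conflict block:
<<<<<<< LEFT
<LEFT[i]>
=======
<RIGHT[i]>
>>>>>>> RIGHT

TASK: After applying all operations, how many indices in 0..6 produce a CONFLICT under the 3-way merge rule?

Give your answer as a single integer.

Final LEFT:  [charlie, foxtrot, echo, alpha, golf, foxtrot, charlie]
Final RIGHT: [charlie, foxtrot, charlie, alpha, bravo, foxtrot, foxtrot]
i=0: L=charlie R=charlie -> agree -> charlie
i=1: L=foxtrot R=foxtrot -> agree -> foxtrot
i=2: L=echo, R=charlie=BASE -> take LEFT -> echo
i=3: L=alpha R=alpha -> agree -> alpha
i=4: L=golf, R=bravo=BASE -> take LEFT -> golf
i=5: L=foxtrot R=foxtrot -> agree -> foxtrot
i=6: BASE=delta L=charlie R=foxtrot all differ -> CONFLICT
Conflict count: 1

Answer: 1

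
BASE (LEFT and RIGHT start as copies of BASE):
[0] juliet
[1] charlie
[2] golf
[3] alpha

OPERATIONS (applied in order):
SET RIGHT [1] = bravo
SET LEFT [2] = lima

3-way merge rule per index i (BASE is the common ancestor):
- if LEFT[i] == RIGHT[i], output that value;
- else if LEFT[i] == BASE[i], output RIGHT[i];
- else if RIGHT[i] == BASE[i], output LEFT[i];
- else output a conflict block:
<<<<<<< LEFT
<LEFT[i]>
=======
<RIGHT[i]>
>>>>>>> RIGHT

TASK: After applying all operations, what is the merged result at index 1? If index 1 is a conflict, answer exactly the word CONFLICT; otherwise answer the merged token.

Answer: bravo

Derivation:
Final LEFT:  [juliet, charlie, lima, alpha]
Final RIGHT: [juliet, bravo, golf, alpha]
i=0: L=juliet R=juliet -> agree -> juliet
i=1: L=charlie=BASE, R=bravo -> take RIGHT -> bravo
i=2: L=lima, R=golf=BASE -> take LEFT -> lima
i=3: L=alpha R=alpha -> agree -> alpha
Index 1 -> bravo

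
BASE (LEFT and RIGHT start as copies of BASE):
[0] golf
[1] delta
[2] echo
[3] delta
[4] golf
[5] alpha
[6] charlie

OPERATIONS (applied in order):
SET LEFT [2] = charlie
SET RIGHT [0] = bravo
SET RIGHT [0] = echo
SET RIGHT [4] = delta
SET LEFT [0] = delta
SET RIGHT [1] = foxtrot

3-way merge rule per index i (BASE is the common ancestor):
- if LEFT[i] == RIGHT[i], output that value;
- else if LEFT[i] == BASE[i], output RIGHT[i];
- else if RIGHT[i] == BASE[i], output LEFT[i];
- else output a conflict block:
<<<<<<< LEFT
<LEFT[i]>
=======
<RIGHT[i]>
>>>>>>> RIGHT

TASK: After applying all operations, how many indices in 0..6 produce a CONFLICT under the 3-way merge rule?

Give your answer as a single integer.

Answer: 1

Derivation:
Final LEFT:  [delta, delta, charlie, delta, golf, alpha, charlie]
Final RIGHT: [echo, foxtrot, echo, delta, delta, alpha, charlie]
i=0: BASE=golf L=delta R=echo all differ -> CONFLICT
i=1: L=delta=BASE, R=foxtrot -> take RIGHT -> foxtrot
i=2: L=charlie, R=echo=BASE -> take LEFT -> charlie
i=3: L=delta R=delta -> agree -> delta
i=4: L=golf=BASE, R=delta -> take RIGHT -> delta
i=5: L=alpha R=alpha -> agree -> alpha
i=6: L=charlie R=charlie -> agree -> charlie
Conflict count: 1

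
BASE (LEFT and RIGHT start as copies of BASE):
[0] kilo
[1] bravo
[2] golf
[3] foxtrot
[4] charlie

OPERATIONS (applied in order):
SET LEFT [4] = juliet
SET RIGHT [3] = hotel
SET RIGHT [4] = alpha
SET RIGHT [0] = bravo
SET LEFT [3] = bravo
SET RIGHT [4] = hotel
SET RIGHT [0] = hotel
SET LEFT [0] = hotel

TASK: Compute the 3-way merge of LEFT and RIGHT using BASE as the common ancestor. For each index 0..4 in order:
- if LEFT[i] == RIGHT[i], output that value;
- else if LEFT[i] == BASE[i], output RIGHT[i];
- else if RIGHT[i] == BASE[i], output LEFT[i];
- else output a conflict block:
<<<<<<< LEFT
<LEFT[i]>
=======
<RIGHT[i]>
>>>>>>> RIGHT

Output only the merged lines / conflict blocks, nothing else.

Answer: hotel
bravo
golf
<<<<<<< LEFT
bravo
=======
hotel
>>>>>>> RIGHT
<<<<<<< LEFT
juliet
=======
hotel
>>>>>>> RIGHT

Derivation:
Final LEFT:  [hotel, bravo, golf, bravo, juliet]
Final RIGHT: [hotel, bravo, golf, hotel, hotel]
i=0: L=hotel R=hotel -> agree -> hotel
i=1: L=bravo R=bravo -> agree -> bravo
i=2: L=golf R=golf -> agree -> golf
i=3: BASE=foxtrot L=bravo R=hotel all differ -> CONFLICT
i=4: BASE=charlie L=juliet R=hotel all differ -> CONFLICT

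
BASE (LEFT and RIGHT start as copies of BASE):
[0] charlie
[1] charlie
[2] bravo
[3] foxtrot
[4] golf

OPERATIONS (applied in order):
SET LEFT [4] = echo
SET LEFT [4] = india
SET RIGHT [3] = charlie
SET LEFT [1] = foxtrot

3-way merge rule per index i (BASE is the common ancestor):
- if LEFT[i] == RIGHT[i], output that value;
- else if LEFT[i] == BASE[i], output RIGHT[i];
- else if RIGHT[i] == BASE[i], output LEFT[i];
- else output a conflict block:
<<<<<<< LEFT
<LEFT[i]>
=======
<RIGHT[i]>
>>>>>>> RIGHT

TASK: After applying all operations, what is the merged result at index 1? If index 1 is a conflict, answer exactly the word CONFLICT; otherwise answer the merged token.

Final LEFT:  [charlie, foxtrot, bravo, foxtrot, india]
Final RIGHT: [charlie, charlie, bravo, charlie, golf]
i=0: L=charlie R=charlie -> agree -> charlie
i=1: L=foxtrot, R=charlie=BASE -> take LEFT -> foxtrot
i=2: L=bravo R=bravo -> agree -> bravo
i=3: L=foxtrot=BASE, R=charlie -> take RIGHT -> charlie
i=4: L=india, R=golf=BASE -> take LEFT -> india
Index 1 -> foxtrot

Answer: foxtrot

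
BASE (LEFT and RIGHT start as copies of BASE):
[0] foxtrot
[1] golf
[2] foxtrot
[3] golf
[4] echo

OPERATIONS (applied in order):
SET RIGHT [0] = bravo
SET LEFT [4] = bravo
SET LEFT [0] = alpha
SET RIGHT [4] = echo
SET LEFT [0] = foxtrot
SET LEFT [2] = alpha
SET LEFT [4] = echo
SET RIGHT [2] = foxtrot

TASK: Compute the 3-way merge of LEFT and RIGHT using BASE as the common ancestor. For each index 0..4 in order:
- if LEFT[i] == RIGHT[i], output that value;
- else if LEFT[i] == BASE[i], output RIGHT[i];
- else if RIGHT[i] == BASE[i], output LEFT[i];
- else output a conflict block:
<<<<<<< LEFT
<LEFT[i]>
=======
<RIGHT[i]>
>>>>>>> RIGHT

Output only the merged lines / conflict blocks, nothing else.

Answer: bravo
golf
alpha
golf
echo

Derivation:
Final LEFT:  [foxtrot, golf, alpha, golf, echo]
Final RIGHT: [bravo, golf, foxtrot, golf, echo]
i=0: L=foxtrot=BASE, R=bravo -> take RIGHT -> bravo
i=1: L=golf R=golf -> agree -> golf
i=2: L=alpha, R=foxtrot=BASE -> take LEFT -> alpha
i=3: L=golf R=golf -> agree -> golf
i=4: L=echo R=echo -> agree -> echo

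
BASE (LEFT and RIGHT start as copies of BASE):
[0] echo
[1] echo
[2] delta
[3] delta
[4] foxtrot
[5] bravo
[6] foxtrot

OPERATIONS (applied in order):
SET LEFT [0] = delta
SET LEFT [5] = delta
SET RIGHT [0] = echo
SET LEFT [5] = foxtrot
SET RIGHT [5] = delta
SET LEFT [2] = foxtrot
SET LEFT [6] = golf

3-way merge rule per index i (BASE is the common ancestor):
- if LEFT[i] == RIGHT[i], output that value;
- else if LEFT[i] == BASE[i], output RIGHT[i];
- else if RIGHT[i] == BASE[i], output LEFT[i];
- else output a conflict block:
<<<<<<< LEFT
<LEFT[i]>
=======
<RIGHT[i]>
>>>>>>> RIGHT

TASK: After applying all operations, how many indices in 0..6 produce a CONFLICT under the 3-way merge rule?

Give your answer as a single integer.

Final LEFT:  [delta, echo, foxtrot, delta, foxtrot, foxtrot, golf]
Final RIGHT: [echo, echo, delta, delta, foxtrot, delta, foxtrot]
i=0: L=delta, R=echo=BASE -> take LEFT -> delta
i=1: L=echo R=echo -> agree -> echo
i=2: L=foxtrot, R=delta=BASE -> take LEFT -> foxtrot
i=3: L=delta R=delta -> agree -> delta
i=4: L=foxtrot R=foxtrot -> agree -> foxtrot
i=5: BASE=bravo L=foxtrot R=delta all differ -> CONFLICT
i=6: L=golf, R=foxtrot=BASE -> take LEFT -> golf
Conflict count: 1

Answer: 1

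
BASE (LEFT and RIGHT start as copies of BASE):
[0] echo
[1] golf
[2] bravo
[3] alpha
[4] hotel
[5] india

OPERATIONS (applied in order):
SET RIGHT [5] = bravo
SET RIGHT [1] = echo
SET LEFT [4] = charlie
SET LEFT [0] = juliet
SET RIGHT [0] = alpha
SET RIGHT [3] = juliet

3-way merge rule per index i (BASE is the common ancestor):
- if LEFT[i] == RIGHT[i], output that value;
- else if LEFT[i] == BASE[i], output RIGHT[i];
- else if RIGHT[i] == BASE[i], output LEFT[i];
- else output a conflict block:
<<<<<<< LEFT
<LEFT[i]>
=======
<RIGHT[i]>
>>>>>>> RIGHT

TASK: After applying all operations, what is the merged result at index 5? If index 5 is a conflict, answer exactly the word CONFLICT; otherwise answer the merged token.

Answer: bravo

Derivation:
Final LEFT:  [juliet, golf, bravo, alpha, charlie, india]
Final RIGHT: [alpha, echo, bravo, juliet, hotel, bravo]
i=0: BASE=echo L=juliet R=alpha all differ -> CONFLICT
i=1: L=golf=BASE, R=echo -> take RIGHT -> echo
i=2: L=bravo R=bravo -> agree -> bravo
i=3: L=alpha=BASE, R=juliet -> take RIGHT -> juliet
i=4: L=charlie, R=hotel=BASE -> take LEFT -> charlie
i=5: L=india=BASE, R=bravo -> take RIGHT -> bravo
Index 5 -> bravo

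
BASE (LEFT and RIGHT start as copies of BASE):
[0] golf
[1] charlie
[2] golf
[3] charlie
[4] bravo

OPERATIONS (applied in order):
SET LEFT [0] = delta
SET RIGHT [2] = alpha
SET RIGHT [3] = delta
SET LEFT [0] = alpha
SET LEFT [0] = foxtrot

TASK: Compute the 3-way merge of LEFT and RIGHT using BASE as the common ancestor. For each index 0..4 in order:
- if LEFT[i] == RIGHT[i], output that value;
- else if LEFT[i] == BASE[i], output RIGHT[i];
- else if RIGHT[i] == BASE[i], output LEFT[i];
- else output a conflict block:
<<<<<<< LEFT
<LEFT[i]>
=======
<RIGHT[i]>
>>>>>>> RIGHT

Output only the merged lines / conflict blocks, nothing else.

Answer: foxtrot
charlie
alpha
delta
bravo

Derivation:
Final LEFT:  [foxtrot, charlie, golf, charlie, bravo]
Final RIGHT: [golf, charlie, alpha, delta, bravo]
i=0: L=foxtrot, R=golf=BASE -> take LEFT -> foxtrot
i=1: L=charlie R=charlie -> agree -> charlie
i=2: L=golf=BASE, R=alpha -> take RIGHT -> alpha
i=3: L=charlie=BASE, R=delta -> take RIGHT -> delta
i=4: L=bravo R=bravo -> agree -> bravo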